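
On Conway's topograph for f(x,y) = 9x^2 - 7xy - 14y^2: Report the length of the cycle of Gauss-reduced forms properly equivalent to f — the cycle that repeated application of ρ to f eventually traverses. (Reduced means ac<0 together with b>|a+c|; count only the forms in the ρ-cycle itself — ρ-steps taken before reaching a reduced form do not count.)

D = 553, ⌊√D⌋ = 23
descent: ρ → (-14,7,9)  [lands on river]
river: ρ → (9,11,-12)
river: ρ → (-12,13,8)
river: ρ → (8,19,-6)
river: ρ → (-6,17,11)
river: ρ → (11,5,-12)
river: ρ → (-12,19,4)
river: ρ → (4,21,-7)
river: ρ → (-7,21,4)
river: ρ → (4,19,-12)
river: ρ → (-12,5,11)
river: ρ → (11,17,-6)
river: ρ → (-6,19,8)
river: ρ → (8,13,-12)
river: ρ → (-12,11,9)
river: ρ → (9,7,-14)
river: ρ → (-14,21,2)
river: ρ → (2,23,-3)
river: ρ → (-3,19,16)
river: ρ → (16,13,-6)
river: ρ → (-6,23,1)
river: ρ → (1,23,-6)
river: ρ → (-6,13,16)
river: ρ → (16,19,-3)
river: ρ → (-3,23,2)
river: ρ → (2,21,-14)
ρ-cycle length = 26 (tail of 1 descent step not counted)

26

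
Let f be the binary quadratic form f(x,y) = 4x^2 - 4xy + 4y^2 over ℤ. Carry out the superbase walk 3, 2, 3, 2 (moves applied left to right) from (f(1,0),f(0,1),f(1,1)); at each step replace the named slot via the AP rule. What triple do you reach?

start (4,4,4) = (f(1,0),f(0,1),f(1,1))
replace slot 3: 2·(4+4) − 4 = 12 → (4,4,12)
replace slot 2: 2·(4+12) − 4 = 28 → (4,28,12)
replace slot 3: 2·(4+28) − 12 = 52 → (4,28,52)
replace slot 2: 2·(4+52) − 28 = 84 → (4,84,52)

4,84,52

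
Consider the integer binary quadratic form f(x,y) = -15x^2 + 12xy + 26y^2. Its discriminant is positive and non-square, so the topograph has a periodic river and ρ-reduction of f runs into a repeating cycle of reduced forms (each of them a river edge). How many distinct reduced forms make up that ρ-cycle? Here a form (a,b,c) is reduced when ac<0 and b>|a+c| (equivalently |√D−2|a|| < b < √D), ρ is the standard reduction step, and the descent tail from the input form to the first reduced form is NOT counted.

D = 1704, ⌊√D⌋ = 41
river: ρ → (26,40,-1)
river: ρ → (-1,40,26)
river: ρ → (26,12,-15)
river: ρ → (-15,18,23)
river: ρ → (23,28,-10)
river: ρ → (-10,32,17)
river: ρ → (17,36,-6)
river: ρ → (-6,36,17)
river: ρ → (17,32,-10)
river: ρ → (-10,28,23)
river: ρ → (23,18,-15)
river: ρ → (-15,12,26)
ρ-cycle length = 12 (tail of 0 descent steps not counted)

12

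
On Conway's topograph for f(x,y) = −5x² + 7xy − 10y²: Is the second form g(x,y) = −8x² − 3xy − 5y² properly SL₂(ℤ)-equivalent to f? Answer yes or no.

D₁ = -151, D₂ = -151
f is negative-definite; reduce −f:
−f: translate: b→3 (≡-7 mod 10), so (5,-7,10)→(5,3,8)
−f: reduced (well bottom): (5,3,8) with a≤c, −a<b≤a
flip sign back: reduced form of f is (-5,-3,-8)
g is negative-definite; reduce −g:
−g: flip: (8,3,5)→(5,-3,8)
−g: reduced (well bottom): (5,-3,8) with a≤c, −a<b≤a
flip sign back: reduced form of g is (-5,3,-8)
reduced forms (-5, -3, -8) vs (-5, 3, -8) ⇒ inequivalent

no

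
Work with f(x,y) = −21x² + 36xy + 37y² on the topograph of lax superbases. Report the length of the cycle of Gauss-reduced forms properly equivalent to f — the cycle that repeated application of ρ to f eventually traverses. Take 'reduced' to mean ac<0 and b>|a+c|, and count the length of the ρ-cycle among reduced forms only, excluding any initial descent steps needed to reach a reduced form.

D = 4404, ⌊√D⌋ = 66
river: ρ → (37,38,-20)
river: ρ → (-20,42,33)
river: ρ → (33,24,-29)
river: ρ → (-29,34,28)
river: ρ → (28,22,-35)
river: ρ → (-35,48,15)
river: ρ → (15,42,-44)
river: ρ → (-44,46,13)
river: ρ → (13,58,-20)
river: ρ → (-20,62,7)
river: ρ → (7,64,-11)
river: ρ → (-11,46,52)
river: ρ → (52,58,-5)
river: ρ → (-5,62,28)
river: ρ → (28,50,-17)
river: ρ → (-17,52,25)
river: ρ → (25,48,-21)
river: ρ → (-21,36,37)
ρ-cycle length = 18 (tail of 0 descent steps not counted)

18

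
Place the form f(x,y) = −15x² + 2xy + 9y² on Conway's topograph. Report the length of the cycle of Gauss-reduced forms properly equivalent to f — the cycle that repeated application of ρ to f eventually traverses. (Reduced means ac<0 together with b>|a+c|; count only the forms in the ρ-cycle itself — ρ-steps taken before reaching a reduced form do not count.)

D = 544, ⌊√D⌋ = 23
descent: ρ → (9,16,-8)  [lands on river]
river: ρ → (-8,16,9)
river: ρ → (9,20,-4)
river: ρ → (-4,20,9)
ρ-cycle length = 4 (tail of 1 descent step not counted)

4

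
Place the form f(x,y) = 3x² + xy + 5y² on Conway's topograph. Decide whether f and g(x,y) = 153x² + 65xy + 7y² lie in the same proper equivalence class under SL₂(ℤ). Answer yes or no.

D₁ = -59, D₂ = -59
f: reduced (well bottom): (3,1,5) with a≤c, −a<b≤a
g: flip: (153,65,7)→(7,-65,153)
g: translate: b→5 (≡-65 mod 14), so (7,-65,153)→(7,5,3)
g: flip: (7,5,3)→(3,-5,7)
g: translate: b→1 (≡-5 mod 6), so (3,-5,7)→(3,1,5)
g: reduced (well bottom): (3,1,5) with a≤c, −a<b≤a
reduced forms (3, 1, 5) vs (3, 1, 5) ⇒ equivalent

yes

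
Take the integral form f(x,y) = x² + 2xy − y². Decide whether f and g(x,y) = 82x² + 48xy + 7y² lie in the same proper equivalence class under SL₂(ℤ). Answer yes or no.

D₁ = 8, D₂ = 8
river cycle of f (length 2): (-1, 2, 1), (1, 2, -1)
river cycle of g (length 2): (1, 2, -1), (-1, 2, 1)
cycles coincide ⇒ equivalent

yes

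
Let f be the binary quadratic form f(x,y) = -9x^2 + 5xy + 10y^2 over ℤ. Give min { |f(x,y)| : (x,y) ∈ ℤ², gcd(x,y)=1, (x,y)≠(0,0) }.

river: ρ → (10,15,-4)
river: ρ → (-4,17,6)
river: ρ → (6,19,-1)
river: ρ → (-1,19,6)
river: ρ → (6,17,-4)
river: ρ → (-4,15,10)
river: ρ → (10,5,-9)
river: ρ → (-9,13,6)
river: ρ → (6,11,-11)
river: ρ → (-11,11,6)
river: ρ → (6,13,-9)
river: ρ → (-9,5,10)
closes: descent 0, river 12
min |a| on river = 1

1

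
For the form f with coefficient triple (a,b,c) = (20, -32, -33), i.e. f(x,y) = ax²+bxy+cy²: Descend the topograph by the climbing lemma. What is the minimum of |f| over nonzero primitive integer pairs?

descent: ρ → (-33,32,20)  [lands on river]
river: ρ → (20,48,-17)
river: ρ → (-17,54,11)
river: ρ → (11,56,-12)
river: ρ → (-12,40,43)
river: ρ → (43,46,-9)
river: ρ → (-9,44,48)
river: ρ → (48,52,-5)
river: ρ → (-5,58,15)
river: ρ → (15,32,-44)
river: ρ → (-44,56,3)
river: ρ → (3,58,-25)
river: ρ → (-25,42,19)
river: ρ → (19,34,-33)
closes: descent 1, river 14
min |a| on river = 3

3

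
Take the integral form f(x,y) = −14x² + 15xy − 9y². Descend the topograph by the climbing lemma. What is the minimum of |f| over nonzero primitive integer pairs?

translate: b→13 (≡-15 mod 28), so (14,-15,9)→(14,13,8)
flip: (14,13,8)→(8,-13,14)
translate: b→3 (≡-13 mod 16), so (8,-13,14)→(8,3,9)
reduced (well bottom): (8,3,9) with a≤c, −a<b≤a
well minimum |f| = |-8| = 8 (negative-definite)

8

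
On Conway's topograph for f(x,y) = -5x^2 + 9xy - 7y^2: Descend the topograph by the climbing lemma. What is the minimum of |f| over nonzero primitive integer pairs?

translate: b→1 (≡-9 mod 10), so (5,-9,7)→(5,1,3)
flip: (5,1,3)→(3,-1,5)
reduced (well bottom): (3,-1,5) with a≤c, −a<b≤a
well minimum |f| = |-3| = 3 (negative-definite)

3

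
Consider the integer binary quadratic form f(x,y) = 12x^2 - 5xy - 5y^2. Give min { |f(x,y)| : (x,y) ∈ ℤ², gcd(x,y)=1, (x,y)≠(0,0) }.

descent: ρ → (-5,15,2)  [lands on river]
river: ρ → (2,13,-12)
river: ρ → (-12,11,3)
river: ρ → (3,13,-8)
river: ρ → (-8,3,8)
river: ρ → (8,13,-3)
river: ρ → (-3,11,12)
river: ρ → (12,13,-2)
river: ρ → (-2,15,5)
river: ρ → (5,15,-2)
river: ρ → (-2,13,12)
river: ρ → (12,11,-3)
river: ρ → (-3,13,8)
river: ρ → (8,3,-8)
river: ρ → (-8,13,3)
river: ρ → (3,11,-12)
river: ρ → (-12,13,2)
river: ρ → (2,15,-5)
closes: descent 1, river 18
min |a| on river = 2

2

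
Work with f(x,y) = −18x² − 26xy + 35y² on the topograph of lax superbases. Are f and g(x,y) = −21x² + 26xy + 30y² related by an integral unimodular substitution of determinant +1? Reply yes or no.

D₁ = 3196, D₂ = 3196
river cycle of f (length 8): (35, 26, -18), (-18, 46, 15), (15, 44, -21), (-21, 40, 19), (19, 36, -25), (-25, 14, 30), (30, 46, -9), (-9, 44, 35)
river cycle of g (length 8): (30, 34, -17), (-17, 34, 30), (30, 26, -21), (-21, 16, 35), (35, 54, -2), (-2, 54, 35), (35, 16, -21), (-21, 26, 30)
cycles differ ⇒ inequivalent

no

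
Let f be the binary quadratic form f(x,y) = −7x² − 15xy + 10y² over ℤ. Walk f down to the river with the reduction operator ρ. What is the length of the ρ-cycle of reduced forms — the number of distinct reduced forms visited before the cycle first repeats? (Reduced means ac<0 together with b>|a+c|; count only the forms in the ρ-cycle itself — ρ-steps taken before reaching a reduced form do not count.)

D = 505, ⌊√D⌋ = 22
descent: ρ → (10,15,-7)  [lands on river]
river: ρ → (-7,13,12)
river: ρ → (12,11,-8)
river: ρ → (-8,21,2)
river: ρ → (2,19,-18)
river: ρ → (-18,17,3)
river: ρ → (3,19,-12)
river: ρ → (-12,5,10)
ρ-cycle length = 8 (tail of 1 descent step not counted)

8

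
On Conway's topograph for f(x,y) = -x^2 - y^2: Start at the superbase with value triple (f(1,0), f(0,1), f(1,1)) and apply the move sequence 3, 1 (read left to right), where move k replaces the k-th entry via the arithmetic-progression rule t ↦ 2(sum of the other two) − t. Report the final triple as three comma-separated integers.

start (-1,-1,-2) = (f(1,0),f(0,1),f(1,1))
replace slot 3: 2·((-1)+(-1)) − (-2) = -2 → (-1,-1,-2)
replace slot 1: 2·((-1)+(-2)) − (-1) = -5 → (-5,-1,-2)

-5,-1,-2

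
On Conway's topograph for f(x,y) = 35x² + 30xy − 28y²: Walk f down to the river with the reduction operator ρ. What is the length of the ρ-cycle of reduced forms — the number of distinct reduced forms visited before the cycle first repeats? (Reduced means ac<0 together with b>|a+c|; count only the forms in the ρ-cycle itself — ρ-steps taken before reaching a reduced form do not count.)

D = 4820, ⌊√D⌋ = 69
river: ρ → (-28,26,37)
river: ρ → (37,48,-17)
river: ρ → (-17,54,28)
river: ρ → (28,58,-13)
river: ρ → (-13,46,52)
river: ρ → (52,58,-7)
river: ρ → (-7,68,7)
river: ρ → (7,58,-52)
river: ρ → (-52,46,13)
river: ρ → (13,58,-28)
river: ρ → (-28,54,17)
river: ρ → (17,48,-37)
river: ρ → (-37,26,28)
river: ρ → (28,30,-35)
river: ρ → (-35,40,23)
river: ρ → (23,52,-23)
river: ρ → (-23,40,35)
river: ρ → (35,30,-28)
ρ-cycle length = 18 (tail of 0 descent steps not counted)

18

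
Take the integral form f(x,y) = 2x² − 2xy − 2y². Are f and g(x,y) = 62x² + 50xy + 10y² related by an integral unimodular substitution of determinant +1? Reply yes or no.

D₁ = 20, D₂ = 20
river cycle of f (length 2): (-2, 2, 2), (2, 2, -2)
river cycle of g (length 2): (2, 2, -2), (-2, 2, 2)
cycles coincide ⇒ equivalent

yes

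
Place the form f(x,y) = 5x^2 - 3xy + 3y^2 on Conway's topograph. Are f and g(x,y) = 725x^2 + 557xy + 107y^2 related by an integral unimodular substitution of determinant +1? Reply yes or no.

D₁ = -51, D₂ = -51
f: flip: (5,-3,3)→(3,3,5)
f: reduced (well bottom): (3,3,5) with a≤c, −a<b≤a
g: flip: (725,557,107)→(107,-557,725)
g: translate: b→85 (≡-557 mod 214), so (107,-557,725)→(107,85,17)
g: flip: (107,85,17)→(17,-85,107)
g: translate: b→17 (≡-85 mod 34), so (17,-85,107)→(17,17,5)
g: flip: (17,17,5)→(5,-17,17)
g: translate: b→3 (≡-17 mod 10), so (5,-17,17)→(5,3,3)
g: flip: (5,3,3)→(3,-3,5)
g: translate: b→3 (≡-3 mod 6), so (3,-3,5)→(3,3,5)
g: reduced (well bottom): (3,3,5) with a≤c, −a<b≤a
reduced forms (3, 3, 5) vs (3, 3, 5) ⇒ equivalent

yes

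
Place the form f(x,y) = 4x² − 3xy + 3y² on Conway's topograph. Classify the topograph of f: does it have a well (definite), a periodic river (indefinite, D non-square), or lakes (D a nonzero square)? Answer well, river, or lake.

D = b²−4ac = (-3)² − 4·4·3 = -39
D < 0 ⇒ definite ⇒ every region one sign ⇒ single well

well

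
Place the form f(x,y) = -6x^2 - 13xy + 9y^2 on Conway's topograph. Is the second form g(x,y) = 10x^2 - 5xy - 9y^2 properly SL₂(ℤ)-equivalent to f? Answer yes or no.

D₁ = 385, D₂ = 385
river cycle of f (length 12): (9, 13, -6), (-6, 11, 11), (11, 11, -6), (-6, 13, 9), (9, 5, -10), (-10, 15, 4), (4, 17, -6), (-6, 19, 1), (1, 19, -6), (-6, 17, 4), … (2 more)
river cycle of g (length 12): (-9, 5, 10), (10, 15, -4), (-4, 17, 6), (6, 19, -1), (-1, 19, 6), (6, 17, -4), (-4, 15, 10), (10, 5, -9), (-9, 13, 6), (6, 11, -11), … (2 more)
cycles differ ⇒ inequivalent

no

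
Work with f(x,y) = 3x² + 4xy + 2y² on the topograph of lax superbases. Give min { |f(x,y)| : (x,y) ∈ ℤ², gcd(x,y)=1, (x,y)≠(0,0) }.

translate: b→-2 (≡4 mod 6), so (3,4,2)→(3,-2,1)
flip: (3,-2,1)→(1,2,3)
translate: b→0 (≡2 mod 2), so (1,2,3)→(1,0,2)
reduced (well bottom): (1,0,2) with a≤c, −a<b≤a
well minimum = a = 1

1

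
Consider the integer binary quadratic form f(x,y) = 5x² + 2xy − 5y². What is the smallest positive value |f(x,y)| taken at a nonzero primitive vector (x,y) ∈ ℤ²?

river: ρ → (-5,8,2)
river: ρ → (2,8,-5)
river: ρ → (-5,2,5)
river: ρ → (5,8,-2)
river: ρ → (-2,8,5)
river: ρ → (5,2,-5)
closes: descent 0, river 6
min |a| on river = 2

2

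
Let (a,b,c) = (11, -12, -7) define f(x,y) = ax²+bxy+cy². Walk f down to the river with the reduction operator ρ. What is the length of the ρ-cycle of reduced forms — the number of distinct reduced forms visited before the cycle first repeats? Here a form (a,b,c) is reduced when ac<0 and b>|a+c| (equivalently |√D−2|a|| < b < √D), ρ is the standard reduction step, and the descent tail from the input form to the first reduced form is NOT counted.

D = 452, ⌊√D⌋ = 21
descent: ρ → (-7,12,11)  [lands on river]
river: ρ → (11,10,-8)
river: ρ → (-8,6,13)
river: ρ → (13,20,-1)
river: ρ → (-1,20,13)
river: ρ → (13,6,-8)
river: ρ → (-8,10,11)
river: ρ → (11,12,-7)
river: ρ → (-7,16,7)
river: ρ → (7,12,-11)
river: ρ → (-11,10,8)
river: ρ → (8,6,-13)
river: ρ → (-13,20,1)
river: ρ → (1,20,-13)
river: ρ → (-13,6,8)
river: ρ → (8,10,-11)
river: ρ → (-11,12,7)
river: ρ → (7,16,-7)
ρ-cycle length = 18 (tail of 1 descent step not counted)

18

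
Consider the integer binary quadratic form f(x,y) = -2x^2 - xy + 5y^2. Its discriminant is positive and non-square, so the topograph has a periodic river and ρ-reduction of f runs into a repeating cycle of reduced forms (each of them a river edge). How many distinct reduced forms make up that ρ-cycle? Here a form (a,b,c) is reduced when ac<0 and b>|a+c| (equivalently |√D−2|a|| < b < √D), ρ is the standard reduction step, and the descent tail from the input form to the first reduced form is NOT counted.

D = 41, ⌊√D⌋ = 6
descent: ρ → (5,1,-2)
descent: ρ → (-2,3,4)  [lands on river]
river: ρ → (4,5,-1)
river: ρ → (-1,5,4)
river: ρ → (4,3,-2)
river: ρ → (-2,5,2)
river: ρ → (2,3,-4)
river: ρ → (-4,5,1)
river: ρ → (1,5,-4)
river: ρ → (-4,3,2)
river: ρ → (2,5,-2)
ρ-cycle length = 10 (tail of 2 descent steps not counted)

10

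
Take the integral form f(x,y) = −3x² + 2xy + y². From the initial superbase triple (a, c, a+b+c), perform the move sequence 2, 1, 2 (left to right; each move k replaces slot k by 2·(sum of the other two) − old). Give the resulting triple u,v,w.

start (-3,1,0) = (f(1,0),f(0,1),f(1,1))
replace slot 2: 2·((-3)+0) − 1 = -7 → (-3,-7,0)
replace slot 1: 2·((-7)+0) − (-3) = -11 → (-11,-7,0)
replace slot 2: 2·((-11)+0) − (-7) = -15 → (-11,-15,0)

-11,-15,0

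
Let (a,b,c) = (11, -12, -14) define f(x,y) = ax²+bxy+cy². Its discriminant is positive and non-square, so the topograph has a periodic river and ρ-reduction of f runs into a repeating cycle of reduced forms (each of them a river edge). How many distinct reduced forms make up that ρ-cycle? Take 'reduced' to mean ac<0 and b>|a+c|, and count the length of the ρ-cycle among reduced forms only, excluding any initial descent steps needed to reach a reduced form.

D = 760, ⌊√D⌋ = 27
descent: ρ → (-14,12,11)  [lands on river]
river: ρ → (11,10,-15)
river: ρ → (-15,20,6)
river: ρ → (6,16,-21)
river: ρ → (-21,26,1)
river: ρ → (1,26,-21)
river: ρ → (-21,16,6)
river: ρ → (6,20,-15)
river: ρ → (-15,10,11)
river: ρ → (11,12,-14)
river: ρ → (-14,16,9)
river: ρ → (9,20,-10)
river: ρ → (-10,20,9)
river: ρ → (9,16,-14)
ρ-cycle length = 14 (tail of 1 descent step not counted)

14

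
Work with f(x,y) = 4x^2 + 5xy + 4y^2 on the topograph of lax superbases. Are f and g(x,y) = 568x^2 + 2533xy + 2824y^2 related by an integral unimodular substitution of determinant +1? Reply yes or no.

D₁ = -39, D₂ = -39
f: translate: b→-3 (≡5 mod 8), so (4,5,4)→(4,-3,3)
f: flip: (4,-3,3)→(3,3,4)
f: reduced (well bottom): (3,3,4) with a≤c, −a<b≤a
g: translate: b→261 (≡2533 mod 1136), so (568,2533,2824)→(568,261,30)
g: flip: (568,261,30)→(30,-261,568)
g: translate: b→-21 (≡-261 mod 60), so (30,-261,568)→(30,-21,4)
g: flip: (30,-21,4)→(4,21,30)
g: translate: b→-3 (≡21 mod 8), so (4,21,30)→(4,-3,3)
g: flip: (4,-3,3)→(3,3,4)
g: reduced (well bottom): (3,3,4) with a≤c, −a<b≤a
reduced forms (3, 3, 4) vs (3, 3, 4) ⇒ equivalent

yes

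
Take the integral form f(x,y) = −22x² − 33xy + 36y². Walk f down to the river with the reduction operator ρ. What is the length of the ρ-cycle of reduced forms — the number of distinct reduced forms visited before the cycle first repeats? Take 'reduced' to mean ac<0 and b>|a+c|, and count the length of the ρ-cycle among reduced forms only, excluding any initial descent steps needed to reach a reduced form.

D = 4257, ⌊√D⌋ = 65
descent: ρ → (36,33,-22)  [lands on river]
river: ρ → (-22,55,14)
river: ρ → (14,57,-18)
river: ρ → (-18,51,23)
river: ρ → (23,41,-28)
river: ρ → (-28,15,36)
river: ρ → (36,57,-7)
river: ρ → (-7,55,44)
river: ρ → (44,33,-18)
river: ρ → (-18,39,38)
river: ρ → (38,37,-19)
river: ρ → (-19,39,36)
ρ-cycle length = 12 (tail of 1 descent step not counted)

12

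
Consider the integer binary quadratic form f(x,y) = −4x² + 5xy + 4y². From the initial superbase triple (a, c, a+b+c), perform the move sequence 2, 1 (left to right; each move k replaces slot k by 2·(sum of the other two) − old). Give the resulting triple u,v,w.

start (-4,4,5) = (f(1,0),f(0,1),f(1,1))
replace slot 2: 2·((-4)+5) − 4 = -2 → (-4,-2,5)
replace slot 1: 2·((-2)+5) − (-4) = 10 → (10,-2,5)

10,-2,5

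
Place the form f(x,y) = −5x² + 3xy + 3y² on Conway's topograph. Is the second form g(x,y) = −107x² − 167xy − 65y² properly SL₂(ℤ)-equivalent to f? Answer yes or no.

D₁ = 69, D₂ = 69
river cycle of f (length 4): (3, 3, -5), (-5, 7, 1), (1, 7, -5), (-5, 3, 3)
river cycle of g (length 4): (-5, 3, 3), (3, 3, -5), (-5, 7, 1), (1, 7, -5)
cycles coincide ⇒ equivalent

yes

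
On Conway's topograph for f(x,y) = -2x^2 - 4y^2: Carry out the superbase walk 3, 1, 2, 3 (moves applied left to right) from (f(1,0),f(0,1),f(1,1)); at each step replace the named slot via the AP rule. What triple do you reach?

start (-2,-4,-6) = (f(1,0),f(0,1),f(1,1))
replace slot 3: 2·((-2)+(-4)) − (-6) = -6 → (-2,-4,-6)
replace slot 1: 2·((-4)+(-6)) − (-2) = -18 → (-18,-4,-6)
replace slot 2: 2·((-18)+(-6)) − (-4) = -44 → (-18,-44,-6)
replace slot 3: 2·((-18)+(-44)) − (-6) = -118 → (-18,-44,-118)

-18,-44,-118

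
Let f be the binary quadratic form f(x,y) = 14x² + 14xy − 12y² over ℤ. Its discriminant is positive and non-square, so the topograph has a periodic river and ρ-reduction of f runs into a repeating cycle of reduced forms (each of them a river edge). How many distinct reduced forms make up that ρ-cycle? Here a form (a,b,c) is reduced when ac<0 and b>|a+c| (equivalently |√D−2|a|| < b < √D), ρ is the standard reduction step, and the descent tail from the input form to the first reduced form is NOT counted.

D = 868, ⌊√D⌋ = 29
river: ρ → (-12,10,16)
river: ρ → (16,22,-6)
river: ρ → (-6,26,8)
river: ρ → (8,22,-12)
river: ρ → (-12,26,4)
river: ρ → (4,22,-24)
river: ρ → (-24,26,2)
river: ρ → (2,26,-24)
river: ρ → (-24,22,4)
river: ρ → (4,26,-12)
river: ρ → (-12,22,8)
river: ρ → (8,26,-6)
river: ρ → (-6,22,16)
river: ρ → (16,10,-12)
river: ρ → (-12,14,14)
river: ρ → (14,14,-12)
ρ-cycle length = 16 (tail of 0 descent steps not counted)

16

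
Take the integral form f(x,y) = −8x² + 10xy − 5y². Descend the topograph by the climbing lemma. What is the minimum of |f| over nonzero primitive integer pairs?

translate: b→6 (≡-10 mod 16), so (8,-10,5)→(8,6,3)
flip: (8,6,3)→(3,-6,8)
translate: b→0 (≡-6 mod 6), so (3,-6,8)→(3,0,5)
reduced (well bottom): (3,0,5) with a≤c, −a<b≤a
well minimum |f| = |-3| = 3 (negative-definite)

3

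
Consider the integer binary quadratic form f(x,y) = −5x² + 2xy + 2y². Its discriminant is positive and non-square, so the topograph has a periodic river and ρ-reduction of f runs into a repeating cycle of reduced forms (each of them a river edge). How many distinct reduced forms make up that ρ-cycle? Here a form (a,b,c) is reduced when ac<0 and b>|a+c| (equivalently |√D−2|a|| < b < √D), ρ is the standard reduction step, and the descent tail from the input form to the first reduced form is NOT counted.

D = 44, ⌊√D⌋ = 6
descent: ρ → (2,6,-1)  [lands on river]
river: ρ → (-1,6,2)
ρ-cycle length = 2 (tail of 1 descent step not counted)

2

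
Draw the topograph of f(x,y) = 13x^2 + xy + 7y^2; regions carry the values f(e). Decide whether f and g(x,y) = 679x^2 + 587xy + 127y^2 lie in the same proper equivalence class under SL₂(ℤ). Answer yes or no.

D₁ = -363, D₂ = -363
f: flip: (13,1,7)→(7,-1,13)
f: reduced (well bottom): (7,-1,13) with a≤c, −a<b≤a
g: flip: (679,587,127)→(127,-587,679)
g: translate: b→-79 (≡-587 mod 254), so (127,-587,679)→(127,-79,13)
g: flip: (127,-79,13)→(13,79,127)
g: translate: b→1 (≡79 mod 26), so (13,79,127)→(13,1,7)
g: flip: (13,1,7)→(7,-1,13)
g: reduced (well bottom): (7,-1,13) with a≤c, −a<b≤a
reduced forms (7, -1, 13) vs (7, -1, 13) ⇒ equivalent

yes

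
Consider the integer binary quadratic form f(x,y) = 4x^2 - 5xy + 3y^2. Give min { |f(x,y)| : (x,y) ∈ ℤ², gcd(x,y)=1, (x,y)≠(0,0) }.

translate: b→3 (≡-5 mod 8), so (4,-5,3)→(4,3,2)
flip: (4,3,2)→(2,-3,4)
translate: b→1 (≡-3 mod 4), so (2,-3,4)→(2,1,3)
reduced (well bottom): (2,1,3) with a≤c, −a<b≤a
well minimum = a = 2

2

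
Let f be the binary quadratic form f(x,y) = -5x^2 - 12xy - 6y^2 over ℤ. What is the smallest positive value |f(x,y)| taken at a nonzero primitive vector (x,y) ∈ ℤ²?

descent: ρ → (-6,0,1)
descent: ρ → (1,4,-2)  [lands on river]
river: ρ → (-2,4,1)
closes: descent 2, river 2
min |a| on river = 1

1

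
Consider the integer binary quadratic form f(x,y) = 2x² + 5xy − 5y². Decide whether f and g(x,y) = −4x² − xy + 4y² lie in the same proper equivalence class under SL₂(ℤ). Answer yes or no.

D₁ = 65, D₂ = 65
river cycle of f (length 6): (-5, 5, 2), (2, 7, -2), (-2, 5, 5), (5, 5, -2), (-2, 7, 2), (2, 5, -5)
river cycle of g (length 6): (4, 1, -4), (-4, 7, 1), (1, 7, -4), (-4, 1, 4), (4, 7, -1), (-1, 7, 4)
cycles differ ⇒ inequivalent

no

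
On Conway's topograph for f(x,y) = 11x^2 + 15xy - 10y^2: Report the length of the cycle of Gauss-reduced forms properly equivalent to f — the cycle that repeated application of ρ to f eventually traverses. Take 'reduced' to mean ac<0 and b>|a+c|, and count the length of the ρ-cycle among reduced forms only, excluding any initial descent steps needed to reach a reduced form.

D = 665, ⌊√D⌋ = 25
river: ρ → (-10,25,1)
river: ρ → (1,25,-10)
river: ρ → (-10,15,11)
river: ρ → (11,7,-14)
river: ρ → (-14,21,4)
river: ρ → (4,19,-19)
river: ρ → (-19,19,4)
river: ρ → (4,21,-14)
river: ρ → (-14,7,11)
river: ρ → (11,15,-10)
ρ-cycle length = 10 (tail of 0 descent steps not counted)

10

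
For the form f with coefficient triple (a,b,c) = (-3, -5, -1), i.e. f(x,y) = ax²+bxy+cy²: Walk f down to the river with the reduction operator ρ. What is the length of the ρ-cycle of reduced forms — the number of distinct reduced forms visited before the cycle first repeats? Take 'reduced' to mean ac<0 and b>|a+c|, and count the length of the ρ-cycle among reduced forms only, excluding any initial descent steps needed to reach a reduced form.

D = 13, ⌊√D⌋ = 3
descent: ρ → (-1,3,1)  [lands on river]
river: ρ → (1,3,-1)
ρ-cycle length = 2 (tail of 1 descent step not counted)

2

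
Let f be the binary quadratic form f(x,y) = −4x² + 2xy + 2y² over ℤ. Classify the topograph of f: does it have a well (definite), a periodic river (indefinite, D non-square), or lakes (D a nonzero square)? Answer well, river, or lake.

D = b²−4ac = 2² − 4·(-4)·2 = 36
D = 6² is a perfect square ⇒ form factors over ℤ ⇒ lakes

lake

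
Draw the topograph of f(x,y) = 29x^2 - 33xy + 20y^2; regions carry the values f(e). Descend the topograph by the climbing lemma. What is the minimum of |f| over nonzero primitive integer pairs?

translate: b→25 (≡-33 mod 58), so (29,-33,20)→(29,25,16)
flip: (29,25,16)→(16,-25,29)
translate: b→7 (≡-25 mod 32), so (16,-25,29)→(16,7,20)
reduced (well bottom): (16,7,20) with a≤c, −a<b≤a
well minimum = a = 16

16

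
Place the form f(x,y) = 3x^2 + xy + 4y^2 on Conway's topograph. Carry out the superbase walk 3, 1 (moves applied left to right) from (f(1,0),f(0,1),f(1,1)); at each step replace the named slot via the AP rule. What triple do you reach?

start (3,4,8) = (f(1,0),f(0,1),f(1,1))
replace slot 3: 2·(3+4) − 8 = 6 → (3,4,6)
replace slot 1: 2·(4+6) − 3 = 17 → (17,4,6)

17,4,6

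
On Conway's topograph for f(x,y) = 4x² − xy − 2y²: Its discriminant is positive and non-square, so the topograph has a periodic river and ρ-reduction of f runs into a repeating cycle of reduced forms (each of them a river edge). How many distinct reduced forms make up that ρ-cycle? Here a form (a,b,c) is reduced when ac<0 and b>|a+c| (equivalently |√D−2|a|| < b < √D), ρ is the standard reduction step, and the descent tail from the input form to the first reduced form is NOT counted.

D = 33, ⌊√D⌋ = 5
descent: ρ → (-2,5,1)  [lands on river]
river: ρ → (1,5,-2)
river: ρ → (-2,3,3)
river: ρ → (3,3,-2)
ρ-cycle length = 4 (tail of 1 descent step not counted)

4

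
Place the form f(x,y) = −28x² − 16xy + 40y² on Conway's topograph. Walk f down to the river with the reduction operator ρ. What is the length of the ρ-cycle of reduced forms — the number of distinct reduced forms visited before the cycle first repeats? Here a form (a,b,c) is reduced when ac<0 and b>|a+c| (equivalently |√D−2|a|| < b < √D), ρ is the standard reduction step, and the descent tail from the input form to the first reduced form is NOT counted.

D = 4736, ⌊√D⌋ = 68
descent: ρ → (40,16,-28)  [lands on river]
river: ρ → (-28,40,28)
river: ρ → (28,16,-40)
river: ρ → (-40,64,4)
river: ρ → (4,64,-40)
river: ρ → (-40,16,28)
river: ρ → (28,40,-28)
river: ρ → (-28,16,40)
river: ρ → (40,64,-4)
river: ρ → (-4,64,40)
ρ-cycle length = 10 (tail of 1 descent step not counted)

10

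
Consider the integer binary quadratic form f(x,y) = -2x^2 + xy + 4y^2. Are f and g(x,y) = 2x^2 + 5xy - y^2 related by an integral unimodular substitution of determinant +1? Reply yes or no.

D₁ = 33, D₂ = 33
river cycle of f (length 4): (-2, 5, 1), (1, 5, -2), (-2, 3, 3), (3, 3, -2)
river cycle of g (length 4): (-1, 5, 2), (2, 3, -3), (-3, 3, 2), (2, 5, -1)
cycles differ ⇒ inequivalent

no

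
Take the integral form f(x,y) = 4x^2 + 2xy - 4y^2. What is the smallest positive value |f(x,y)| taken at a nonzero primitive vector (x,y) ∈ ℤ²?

river: ρ → (-4,6,2)
river: ρ → (2,6,-4)
river: ρ → (-4,2,4)
river: ρ → (4,6,-2)
river: ρ → (-2,6,4)
river: ρ → (4,2,-4)
closes: descent 0, river 6
min |a| on river = 2

2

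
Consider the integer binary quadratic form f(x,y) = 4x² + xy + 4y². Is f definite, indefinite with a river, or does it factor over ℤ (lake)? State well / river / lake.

D = b²−4ac = 1² − 4·4·4 = -63
D < 0 ⇒ definite ⇒ every region one sign ⇒ single well

well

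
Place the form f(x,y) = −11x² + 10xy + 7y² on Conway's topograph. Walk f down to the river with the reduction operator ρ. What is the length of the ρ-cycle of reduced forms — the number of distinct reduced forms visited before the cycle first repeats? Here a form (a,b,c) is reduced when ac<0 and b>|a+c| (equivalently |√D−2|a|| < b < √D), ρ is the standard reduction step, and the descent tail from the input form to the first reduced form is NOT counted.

D = 408, ⌊√D⌋ = 20
river: ρ → (7,18,-3)
river: ρ → (-3,18,7)
river: ρ → (7,10,-11)
river: ρ → (-11,12,6)
river: ρ → (6,12,-11)
river: ρ → (-11,10,7)
ρ-cycle length = 6 (tail of 0 descent steps not counted)

6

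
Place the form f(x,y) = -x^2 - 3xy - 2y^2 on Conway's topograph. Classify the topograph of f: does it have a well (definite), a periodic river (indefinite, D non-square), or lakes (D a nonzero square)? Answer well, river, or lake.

D = b²−4ac = (-3)² − 4·(-1)·(-2) = 1
D = 1² is a perfect square ⇒ form factors over ℤ ⇒ lakes

lake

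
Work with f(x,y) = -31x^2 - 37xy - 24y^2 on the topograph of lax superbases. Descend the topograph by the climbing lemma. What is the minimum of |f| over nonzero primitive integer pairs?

translate: b→-25 (≡37 mod 62), so (31,37,24)→(31,-25,18)
flip: (31,-25,18)→(18,25,31)
translate: b→-11 (≡25 mod 36), so (18,25,31)→(18,-11,24)
reduced (well bottom): (18,-11,24) with a≤c, −a<b≤a
well minimum |f| = |-18| = 18 (negative-definite)

18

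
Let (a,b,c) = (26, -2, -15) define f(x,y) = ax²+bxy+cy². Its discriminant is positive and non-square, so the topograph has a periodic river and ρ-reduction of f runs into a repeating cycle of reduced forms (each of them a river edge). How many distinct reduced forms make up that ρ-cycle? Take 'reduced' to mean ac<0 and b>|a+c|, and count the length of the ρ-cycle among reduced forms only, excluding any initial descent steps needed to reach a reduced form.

D = 1564, ⌊√D⌋ = 39
descent: ρ → (-15,32,9)  [lands on river]
river: ρ → (9,22,-30)
river: ρ → (-30,38,1)
river: ρ → (1,38,-30)
river: ρ → (-30,22,9)
river: ρ → (9,32,-15)
river: ρ → (-15,28,13)
river: ρ → (13,24,-19)
river: ρ → (-19,14,18)
river: ρ → (18,22,-15)
river: ρ → (-15,38,2)
river: ρ → (2,38,-15)
river: ρ → (-15,22,18)
river: ρ → (18,14,-19)
river: ρ → (-19,24,13)
river: ρ → (13,28,-15)
ρ-cycle length = 16 (tail of 1 descent step not counted)

16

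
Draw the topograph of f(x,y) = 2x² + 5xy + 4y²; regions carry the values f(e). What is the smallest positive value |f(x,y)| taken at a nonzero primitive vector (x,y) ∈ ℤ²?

translate: b→1 (≡5 mod 4), so (2,5,4)→(2,1,1)
flip: (2,1,1)→(1,-1,2)
translate: b→1 (≡-1 mod 2), so (1,-1,2)→(1,1,2)
reduced (well bottom): (1,1,2) with a≤c, −a<b≤a
well minimum = a = 1

1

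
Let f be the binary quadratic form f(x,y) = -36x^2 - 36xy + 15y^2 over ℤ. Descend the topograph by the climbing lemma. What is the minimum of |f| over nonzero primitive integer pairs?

descent: ρ → (15,36,-36)  [lands on river]
river: ρ → (-36,36,15)
river: ρ → (15,54,-9)
river: ρ → (-9,54,15)
closes: descent 1, river 4
min |a| on river = 9

9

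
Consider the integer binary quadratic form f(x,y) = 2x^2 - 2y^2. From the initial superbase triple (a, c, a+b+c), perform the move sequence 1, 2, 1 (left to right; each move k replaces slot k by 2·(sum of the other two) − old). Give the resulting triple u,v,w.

start (2,-2,0) = (f(1,0),f(0,1),f(1,1))
replace slot 1: 2·((-2)+0) − 2 = -6 → (-6,-2,0)
replace slot 2: 2·((-6)+0) − (-2) = -10 → (-6,-10,0)
replace slot 1: 2·((-10)+0) − (-6) = -14 → (-14,-10,0)

-14,-10,0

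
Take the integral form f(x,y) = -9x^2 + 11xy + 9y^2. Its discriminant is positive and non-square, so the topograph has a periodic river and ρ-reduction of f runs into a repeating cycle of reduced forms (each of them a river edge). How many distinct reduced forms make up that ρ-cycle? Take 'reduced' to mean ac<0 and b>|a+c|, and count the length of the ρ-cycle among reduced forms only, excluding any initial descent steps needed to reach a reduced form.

D = 445, ⌊√D⌋ = 21
river: ρ → (9,7,-11)
river: ρ → (-11,15,5)
river: ρ → (5,15,-11)
river: ρ → (-11,7,9)
river: ρ → (9,11,-9)
river: ρ → (-9,7,11)
river: ρ → (11,15,-5)
river: ρ → (-5,15,11)
river: ρ → (11,7,-9)
river: ρ → (-9,11,9)
ρ-cycle length = 10 (tail of 0 descent steps not counted)

10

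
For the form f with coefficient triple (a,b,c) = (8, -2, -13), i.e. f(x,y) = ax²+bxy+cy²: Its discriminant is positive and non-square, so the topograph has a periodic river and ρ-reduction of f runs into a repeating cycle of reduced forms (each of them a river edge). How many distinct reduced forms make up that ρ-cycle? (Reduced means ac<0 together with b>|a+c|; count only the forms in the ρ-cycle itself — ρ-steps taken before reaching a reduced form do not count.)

D = 420, ⌊√D⌋ = 20
descent: ρ → (-13,2,8)
descent: ρ → (8,14,-7)  [lands on river]
river: ρ → (-7,14,8)
river: ρ → (8,18,-3)
river: ρ → (-3,18,8)
ρ-cycle length = 4 (tail of 2 descent steps not counted)

4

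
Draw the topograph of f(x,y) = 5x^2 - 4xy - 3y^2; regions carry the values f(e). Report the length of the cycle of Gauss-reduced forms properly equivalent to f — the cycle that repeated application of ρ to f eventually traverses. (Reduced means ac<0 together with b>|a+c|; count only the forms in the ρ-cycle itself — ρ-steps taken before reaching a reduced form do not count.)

D = 76, ⌊√D⌋ = 8
descent: ρ → (-3,4,5)  [lands on river]
river: ρ → (5,6,-2)
river: ρ → (-2,6,5)
river: ρ → (5,4,-3)
river: ρ → (-3,8,1)
river: ρ → (1,8,-3)
ρ-cycle length = 6 (tail of 1 descent step not counted)

6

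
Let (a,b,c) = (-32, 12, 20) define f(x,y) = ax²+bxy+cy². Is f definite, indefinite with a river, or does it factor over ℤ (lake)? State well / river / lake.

D = b²−4ac = 12² − 4·(-32)·20 = 2704
D = 52² is a perfect square ⇒ form factors over ℤ ⇒ lakes

lake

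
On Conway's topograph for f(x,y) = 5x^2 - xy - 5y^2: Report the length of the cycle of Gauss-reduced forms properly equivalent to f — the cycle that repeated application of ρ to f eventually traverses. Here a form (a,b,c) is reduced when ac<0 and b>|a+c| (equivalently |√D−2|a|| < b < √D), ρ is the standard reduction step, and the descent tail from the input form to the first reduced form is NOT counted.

D = 101, ⌊√D⌋ = 10
descent: ρ → (-5,1,5)  [lands on river]
river: ρ → (5,9,-1)
river: ρ → (-1,9,5)
river: ρ → (5,1,-5)
river: ρ → (-5,9,1)
river: ρ → (1,9,-5)
ρ-cycle length = 6 (tail of 1 descent step not counted)

6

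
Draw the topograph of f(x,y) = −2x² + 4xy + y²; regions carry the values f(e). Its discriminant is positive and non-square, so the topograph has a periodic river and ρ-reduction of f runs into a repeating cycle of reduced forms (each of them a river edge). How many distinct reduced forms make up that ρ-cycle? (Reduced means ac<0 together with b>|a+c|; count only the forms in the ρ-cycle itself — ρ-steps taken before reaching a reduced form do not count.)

D = 24, ⌊√D⌋ = 4
river: ρ → (1,4,-2)
river: ρ → (-2,4,1)
ρ-cycle length = 2 (tail of 0 descent steps not counted)

2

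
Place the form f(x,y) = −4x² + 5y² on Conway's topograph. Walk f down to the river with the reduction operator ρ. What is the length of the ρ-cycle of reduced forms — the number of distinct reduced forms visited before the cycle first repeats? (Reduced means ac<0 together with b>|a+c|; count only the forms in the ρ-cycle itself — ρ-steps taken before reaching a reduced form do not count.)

D = 80, ⌊√D⌋ = 8
descent: ρ → (5,0,-4)
descent: ρ → (-4,8,1)  [lands on river]
river: ρ → (1,8,-4)
ρ-cycle length = 2 (tail of 2 descent steps not counted)

2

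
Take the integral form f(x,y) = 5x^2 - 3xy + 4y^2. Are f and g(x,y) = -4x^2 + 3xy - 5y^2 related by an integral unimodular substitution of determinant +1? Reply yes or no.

D₁ = -71, D₂ = -71
f: flip: (5,-3,4)→(4,3,5)
f: reduced (well bottom): (4,3,5) with a≤c, −a<b≤a
g is negative-definite; reduce −g:
−g: reduced (well bottom): (4,-3,5) with a≤c, −a<b≤a
flip sign back: reduced form of g is (-4,3,-5)
reduced forms (4, 3, 5) vs (-4, 3, -5) ⇒ inequivalent

no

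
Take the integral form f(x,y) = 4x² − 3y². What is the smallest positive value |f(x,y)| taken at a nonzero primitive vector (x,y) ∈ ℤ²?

descent: ρ → (-3,6,1)  [lands on river]
river: ρ → (1,6,-3)
closes: descent 1, river 2
min |a| on river = 1

1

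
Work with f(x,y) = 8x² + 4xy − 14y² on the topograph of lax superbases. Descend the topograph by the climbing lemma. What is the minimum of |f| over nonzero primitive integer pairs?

descent: ρ → (-14,-4,8)
descent: ρ → (8,20,-2)  [lands on river]
river: ρ → (-2,20,8)
river: ρ → (8,12,-10)
river: ρ → (-10,8,10)
river: ρ → (10,12,-8)
river: ρ → (-8,20,2)
river: ρ → (2,20,-8)
river: ρ → (-8,12,10)
river: ρ → (10,8,-10)
river: ρ → (-10,12,8)
closes: descent 2, river 10
min |a| on river = 2

2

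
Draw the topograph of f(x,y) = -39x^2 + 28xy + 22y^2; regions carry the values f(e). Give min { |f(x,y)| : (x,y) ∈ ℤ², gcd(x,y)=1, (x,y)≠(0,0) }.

river: ρ → (22,60,-7)
river: ρ → (-7,52,54)
river: ρ → (54,56,-5)
river: ρ → (-5,64,6)
river: ρ → (6,56,-45)
river: ρ → (-45,34,17)
river: ρ → (17,34,-45)
river: ρ → (-45,56,6)
river: ρ → (6,64,-5)
river: ρ → (-5,56,54)
river: ρ → (54,52,-7)
river: ρ → (-7,60,22)
river: ρ → (22,28,-39)
river: ρ → (-39,50,11)
river: ρ → (11,60,-14)
river: ρ → (-14,52,27)
river: ρ → (27,56,-10)
river: ρ → (-10,64,3)
river: ρ → (3,62,-31)
river: ρ → (-31,62,3)
river: ρ → (3,64,-10)
river: ρ → (-10,56,27)
river: ρ → (27,52,-14)
river: ρ → (-14,60,11)
river: ρ → (11,50,-39)
river: ρ → (-39,28,22)
closes: descent 0, river 26
min |a| on river = 3

3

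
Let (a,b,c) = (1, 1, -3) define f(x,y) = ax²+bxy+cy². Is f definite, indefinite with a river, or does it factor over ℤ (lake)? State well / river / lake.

D = b²−4ac = 1² − 4·1·(-3) = 13
D > 0 non-square ⇒ indefinite ⇒ periodic river

river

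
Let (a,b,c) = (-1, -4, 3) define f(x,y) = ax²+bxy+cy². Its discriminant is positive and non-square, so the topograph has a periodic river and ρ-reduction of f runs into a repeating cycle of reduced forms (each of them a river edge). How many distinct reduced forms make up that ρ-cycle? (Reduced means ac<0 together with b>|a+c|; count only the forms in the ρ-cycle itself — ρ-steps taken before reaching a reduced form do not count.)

D = 28, ⌊√D⌋ = 5
descent: ρ → (3,4,-1)  [lands on river]
river: ρ → (-1,4,3)
river: ρ → (3,2,-2)
river: ρ → (-2,2,3)
ρ-cycle length = 4 (tail of 1 descent step not counted)

4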